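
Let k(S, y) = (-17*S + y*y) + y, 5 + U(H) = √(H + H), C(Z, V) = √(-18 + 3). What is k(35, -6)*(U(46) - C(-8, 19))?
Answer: 2825 - 1130*√23 + 565*I*√15 ≈ -2594.3 + 2188.2*I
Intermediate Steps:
C(Z, V) = I*√15 (C(Z, V) = √(-15) = I*√15)
U(H) = -5 + √2*√H (U(H) = -5 + √(H + H) = -5 + √(2*H) = -5 + √2*√H)
k(S, y) = y + y² - 17*S (k(S, y) = (-17*S + y²) + y = (y² - 17*S) + y = y + y² - 17*S)
k(35, -6)*(U(46) - C(-8, 19)) = (-6 + (-6)² - 17*35)*((-5 + √2*√46) - I*√15) = (-6 + 36 - 595)*((-5 + 2*√23) - I*√15) = -565*(-5 + 2*√23 - I*√15) = 2825 - 1130*√23 + 565*I*√15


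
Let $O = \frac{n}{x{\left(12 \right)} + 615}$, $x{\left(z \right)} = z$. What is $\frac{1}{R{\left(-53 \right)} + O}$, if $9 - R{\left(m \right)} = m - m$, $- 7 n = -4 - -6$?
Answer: $\frac{4389}{39499} \approx 0.11112$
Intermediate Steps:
$n = - \frac{2}{7}$ ($n = - \frac{-4 - -6}{7} = - \frac{-4 + 6}{7} = \left(- \frac{1}{7}\right) 2 = - \frac{2}{7} \approx -0.28571$)
$R{\left(m \right)} = 9$ ($R{\left(m \right)} = 9 - \left(m - m\right) = 9 - 0 = 9 + 0 = 9$)
$O = - \frac{2}{4389}$ ($O = \frac{1}{12 + 615} \left(- \frac{2}{7}\right) = \frac{1}{627} \left(- \frac{2}{7}\right) = - \frac{2}{4389} \approx -0.00045568$)
$\frac{1}{R{\left(-53 \right)} + O} = \frac{1}{9 - \frac{2}{4389}} = \frac{1}{\frac{39499}{4389}} = \frac{4389}{39499}$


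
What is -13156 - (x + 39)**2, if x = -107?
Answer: -17780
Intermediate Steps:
-13156 - (x + 39)**2 = -13156 - (-107 + 39)**2 = -13156 - 1*(-68)**2 = -13156 - 1*4624 = -13156 - 4624 = -17780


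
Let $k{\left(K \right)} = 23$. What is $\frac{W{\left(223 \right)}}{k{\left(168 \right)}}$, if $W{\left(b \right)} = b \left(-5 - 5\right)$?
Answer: $- \frac{2230}{23} \approx -96.957$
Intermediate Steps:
$W{\left(b \right)} = - 10 b$ ($W{\left(b \right)} = b \left(-10\right) = - 10 b$)
$\frac{W{\left(223 \right)}}{k{\left(168 \right)}} = \frac{\left(-10\right) 223}{23} = \left(-2230\right) \frac{1}{23} = - \frac{2230}{23}$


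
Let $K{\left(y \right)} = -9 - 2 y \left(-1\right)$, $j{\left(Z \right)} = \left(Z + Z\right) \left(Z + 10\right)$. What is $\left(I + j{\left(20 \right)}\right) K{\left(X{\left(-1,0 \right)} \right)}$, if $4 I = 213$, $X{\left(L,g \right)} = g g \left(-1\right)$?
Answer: $- \frac{45117}{4} \approx -11279.0$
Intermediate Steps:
$X{\left(L,g \right)} = - g^{2}$ ($X{\left(L,g \right)} = g^{2} \left(-1\right) = - g^{2}$)
$j{\left(Z \right)} = 2 Z \left(10 + Z\right)$
$I = \frac{213}{4}$ ($I = \frac{1}{4} \cdot 213 = \frac{213}{4} \approx 53.25$)
$K{\left(y \right)} = -9 + 2 y$ ($K{\left(y \right)} = -9 - - 2 y = -9 + 2 y$)
$\left(I + j{\left(20 \right)}\right) K{\left(X{\left(-1,0 \right)} \right)} = \left(\frac{213}{4} + 2 \cdot 20 \left(10 + 20\right)\right) \left(-9 + 2 \left(- 0^{2}\right)\right) = \left(\frac{213}{4} + 2 \cdot 20 \cdot 30\right) \left(-9 + 2 \left(\left(-1\right) 0\right)\right) = \left(\frac{213}{4} + 1200\right) \left(-9 + 2 \cdot 0\right) = \frac{5013 \left(-9 + 0\right)}{4} = \frac{5013}{4} \left(-9\right) = - \frac{45117}{4}$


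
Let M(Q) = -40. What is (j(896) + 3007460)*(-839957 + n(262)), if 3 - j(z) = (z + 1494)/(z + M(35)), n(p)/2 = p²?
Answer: -8452996227423/4 ≈ -2.1132e+12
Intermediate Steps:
n(p) = 2*p²
j(z) = 3 - (1494 + z)/(-40 + z) (j(z) = 3 - (z + 1494)/(z - 40) = 3 - (1494 + z)/(-40 + z))
(j(896) + 3007460)*(-839957 + n(262)) = (2*(-807 + 896)/(-40 + 896) + 3007460)*(-839957 + 2*262²) = (2*89/856 + 3007460)*(-839957 + 2*68644) = (2*(1/856)*89 + 3007460)*(-839957 + 137288) = (89/428 + 3007460)*(-702669) = (1287192969/428)*(-702669) = -8452996227423/4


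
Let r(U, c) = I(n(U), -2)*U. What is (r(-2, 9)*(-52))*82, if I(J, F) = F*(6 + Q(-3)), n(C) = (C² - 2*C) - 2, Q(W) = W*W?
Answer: -255840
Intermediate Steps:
Q(W) = W²
n(C) = -2 + C² - 2*C
I(J, F) = 15*F (I(J, F) = F*(6 + (-3)²) = F*(6 + 9) = F*15 = 15*F)
r(U, c) = -30*U (r(U, c) = (15*(-2))*U = -30*U)
(r(-2, 9)*(-52))*82 = (-30*(-2)*(-52))*82 = (60*(-52))*82 = -3120*82 = -255840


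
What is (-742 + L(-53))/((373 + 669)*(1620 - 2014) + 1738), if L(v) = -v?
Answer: 689/408810 ≈ 0.0016854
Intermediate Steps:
(-742 + L(-53))/((373 + 669)*(1620 - 2014) + 1738) = (-742 - 1*(-53))/((373 + 669)*(1620 - 2014) + 1738) = (-742 + 53)/(1042*(-394) + 1738) = -689/(-410548 + 1738) = -689/(-408810) = -689*(-1/408810) = 689/408810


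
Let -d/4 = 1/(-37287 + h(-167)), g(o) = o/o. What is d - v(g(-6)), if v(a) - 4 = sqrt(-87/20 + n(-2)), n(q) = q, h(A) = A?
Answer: -74906/18727 - I*sqrt(635)/10 ≈ -3.9999 - 2.5199*I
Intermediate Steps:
g(o) = 1
d = 2/18727 (d = -4/(-37287 - 167) = -4/(-37454) = -4*(-1/37454) = 2/18727 ≈ 0.00010680)
v(a) = 4 + I*sqrt(635)/10 (v(a) = 4 + sqrt(-87/20 - 2) = 4 + sqrt(-127/20) = 4 + I*sqrt(635)/10)
d - v(g(-6)) = 2/18727 - (4 + I*sqrt(635)/10) = 2/18727 + (-4 - I*sqrt(635)/10) = -74906/18727 - I*sqrt(635)/10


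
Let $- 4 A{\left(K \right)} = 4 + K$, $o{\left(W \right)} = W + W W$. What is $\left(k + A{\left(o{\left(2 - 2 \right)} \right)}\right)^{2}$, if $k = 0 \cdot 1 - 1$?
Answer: $4$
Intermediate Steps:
$o{\left(W \right)} = W + W^{2}$
$k = -1$ ($k = 0 - 1 = -1$)
$A{\left(K \right)} = -1 - \frac{K}{4}$ ($A{\left(K \right)} = - \frac{4 + K}{4} = -1 - \frac{K}{4}$)
$\left(k + A{\left(o{\left(2 - 2 \right)} \right)}\right)^{2} = \left(-1 - \left(1 + \frac{\left(2 - 2\right) \left(1 + \left(2 - 2\right)\right)}{4}\right)\right)^{2} = \left(-1 - \left(1 + \frac{0 \left(1 + 0\right)}{4}\right)\right)^{2} = \left(-1 - \left(1 + \frac{0 \cdot 1}{4}\right)\right)^{2} = \left(-1 - 1\right)^{2} = \left(-2\right)^{2} = 4$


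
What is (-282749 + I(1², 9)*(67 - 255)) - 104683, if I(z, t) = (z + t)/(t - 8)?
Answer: -389312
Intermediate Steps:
I(z, t) = (t + z)/(-8 + t)
(-282749 + I(1², 9)*(67 - 255)) - 104683 = (-282749 + ((9 + 1²)/(-8 + 9))*(67 - 255)) - 104683 = (-282749 + ((9 + 1)/1)*(-188)) - 104683 = (-282749 + (1*10)*(-188)) - 104683 = (-282749 + 10*(-188)) - 104683 = (-282749 - 1880) - 104683 = -284629 - 104683 = -389312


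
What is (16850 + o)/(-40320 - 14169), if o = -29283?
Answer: 12433/54489 ≈ 0.22817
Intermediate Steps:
(16850 + o)/(-40320 - 14169) = (16850 - 29283)/(-40320 - 14169) = -12433/(-54489) = -12433*(-1/54489) = 12433/54489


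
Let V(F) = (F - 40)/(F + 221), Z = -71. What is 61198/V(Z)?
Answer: -82700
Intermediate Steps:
V(F) = (-40 + F)/(221 + F)
61198/V(Z) = 61198/(((-40 - 71)/(221 - 71))) = 61198/((-111/150)) = 61198/(((1/150)*(-111))) = 61198/(-37/50) = 61198*(-50/37) = -82700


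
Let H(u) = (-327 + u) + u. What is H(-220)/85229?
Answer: -767/85229 ≈ -0.0089993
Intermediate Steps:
H(u) = -327 + 2*u
H(-220)/85229 = (-327 + 2*(-220))/85229 = (-327 - 440)*(1/85229) = -767*1/85229 = -767/85229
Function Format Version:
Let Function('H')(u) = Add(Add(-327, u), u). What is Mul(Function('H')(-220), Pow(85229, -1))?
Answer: Rational(-767, 85229) ≈ -0.0089993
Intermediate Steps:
Function('H')(u) = Add(-327, Mul(2, u))
Mul(Function('H')(-220), Pow(85229, -1)) = Mul(Add(-327, Mul(2, -220)), Pow(85229, -1)) = Mul(Add(-327, -440), Rational(1, 85229)) = Mul(-767, Rational(1, 85229)) = Rational(-767, 85229)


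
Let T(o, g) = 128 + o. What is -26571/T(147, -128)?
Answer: -26571/275 ≈ -96.622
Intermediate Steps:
-26571/T(147, -128) = -26571/(128 + 147) = -26571/275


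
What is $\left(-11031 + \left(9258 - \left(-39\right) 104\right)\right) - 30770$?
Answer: $-28487$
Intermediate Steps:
$\left(-11031 + \left(9258 - \left(-39\right) 104\right)\right) - 30770 = \left(-11031 + \left(9258 - -4056\right)\right) - 30770 = \left(-11031 + \left(9258 + 4056\right)\right) - 30770 = \left(-11031 + 13314\right) - 30770 = 2283 - 30770 = -28487$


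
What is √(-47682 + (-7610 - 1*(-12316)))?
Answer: 4*I*√2686 ≈ 207.31*I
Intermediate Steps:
√(-47682 + (-7610 - 1*(-12316))) = √(-47682 + (-7610 + 12316)) = √(-47682 + 4706) = √(-42976) = 4*I*√2686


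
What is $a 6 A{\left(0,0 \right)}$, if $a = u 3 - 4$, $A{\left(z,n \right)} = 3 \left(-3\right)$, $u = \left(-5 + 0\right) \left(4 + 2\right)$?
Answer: $5076$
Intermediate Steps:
$u = -30$ ($u = \left(-5\right) 6 = -30$)
$A{\left(z,n \right)} = -9$
$a = -94$ ($a = \left(-30\right) 3 - 4 = -90 - 4 = -94$)
$a 6 A{\left(0,0 \right)} = \left(-94\right) 6 \left(-9\right) = \left(-564\right) \left(-9\right) = 5076$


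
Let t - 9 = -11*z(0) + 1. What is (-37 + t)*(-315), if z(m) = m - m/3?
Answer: 8505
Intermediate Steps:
z(m) = 2*m/3 (z(m) = m - m/3 = 2*m/3)
t = 10 (t = 9 + (-22*0/3 + 1) = 9 + (-11*0 + 1) = 9 + (0 + 1) = 9 + 1 = 10)
(-37 + t)*(-315) = (-37 + 10)*(-315) = -27*(-315) = 8505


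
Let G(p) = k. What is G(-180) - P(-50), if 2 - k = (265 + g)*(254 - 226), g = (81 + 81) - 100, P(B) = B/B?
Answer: -9155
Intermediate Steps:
P(B) = 1
g = 62 (g = 162 - 100 = 62)
k = -9154 (k = 2 - (265 + 62)*(254 - 226) = 2 - 327*28 = 2 - 1*9156 = 2 - 9156 = -9154)
G(p) = -9154
G(-180) - P(-50) = -9154 - 1*1 = -9154 - 1 = -9155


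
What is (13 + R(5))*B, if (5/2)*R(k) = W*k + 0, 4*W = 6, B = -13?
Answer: -208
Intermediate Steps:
W = 3/2 (W = (¼)*6 = 3/2 ≈ 1.5000)
R(k) = 3*k/5 (R(k) = 2*(3*k/2 + 0)/5 = 2*(3*k/2)/5 = 3*k/5)
(13 + R(5))*B = (13 + (⅗)*5)*(-13) = (13 + 3)*(-13) = 16*(-13) = -208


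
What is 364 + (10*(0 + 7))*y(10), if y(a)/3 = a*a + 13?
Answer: 24094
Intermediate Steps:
y(a) = 39 + 3*a**2 (y(a) = 3*(a*a + 13) = 3*(a**2 + 13) = 3*(13 + a**2) = 39 + 3*a**2)
364 + (10*(0 + 7))*y(10) = 364 + (10*(0 + 7))*(39 + 3*10**2) = 364 + (10*7)*(39 + 3*100) = 364 + 70*(39 + 300) = 364 + 70*339 = 364 + 23730 = 24094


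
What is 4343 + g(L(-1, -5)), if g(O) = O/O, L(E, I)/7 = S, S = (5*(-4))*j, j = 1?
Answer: 4344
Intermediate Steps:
S = -20 (S = (5*(-4))*1 = -20*1 = -20)
L(E, I) = -140 (L(E, I) = 7*(-20) = -140)
g(O) = 1
4343 + g(L(-1, -5)) = 4343 + 1 = 4344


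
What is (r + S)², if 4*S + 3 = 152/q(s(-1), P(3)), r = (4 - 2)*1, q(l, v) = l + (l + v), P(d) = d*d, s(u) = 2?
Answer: 47089/2704 ≈ 17.415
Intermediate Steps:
P(d) = d²
q(l, v) = v + 2*l
r = 2 (r = 2*1 = 2)
S = 113/52 (S = -¾ + (152/(3² + 2*2))/4 = -¾ + (152/(9 + 4))/4 = -¾ + (152/13)/4 = -¾ + (152*(1/13))/4 = -¾ + (¼)*(152/13) = -¾ + 38/13 = 113/52 ≈ 2.1731)
(r + S)² = (2 + 113/52)² = (217/52)² = 47089/2704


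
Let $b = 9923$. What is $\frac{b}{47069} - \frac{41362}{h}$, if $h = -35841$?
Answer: $\frac{2302518221}{1687000029} \approx 1.3649$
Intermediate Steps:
$\frac{b}{47069} - \frac{41362}{h} = \frac{9923}{47069} - \frac{41362}{-35841} = 9923 \cdot \frac{1}{47069} - - \frac{41362}{35841} = \frac{9923}{47069} + \frac{41362}{35841} = \frac{2302518221}{1687000029}$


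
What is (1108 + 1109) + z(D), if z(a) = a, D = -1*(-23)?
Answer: 2240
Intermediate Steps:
D = 23
(1108 + 1109) + z(D) = (1108 + 1109) + 23 = 2217 + 23 = 2240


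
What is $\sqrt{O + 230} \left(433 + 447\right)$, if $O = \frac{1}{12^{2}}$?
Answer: $\frac{220 \sqrt{33121}}{3} \approx 13346.0$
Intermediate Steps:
$O = \frac{1}{144} \approx 0.0069444$
$\sqrt{O + 230} \left(433 + 447\right) = \sqrt{\frac{1}{144} + 230} \left(433 + 447\right) = \sqrt{\frac{33121}{144}} \cdot 880 = \frac{\sqrt{33121}}{12} \cdot 880 = \frac{220 \sqrt{33121}}{3}$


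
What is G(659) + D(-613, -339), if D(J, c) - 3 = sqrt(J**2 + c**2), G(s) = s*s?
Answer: 434284 + sqrt(490690) ≈ 4.3498e+5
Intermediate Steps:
G(s) = s**2
D(J, c) = 3 + sqrt(J**2 + c**2)
G(659) + D(-613, -339) = 659**2 + (3 + sqrt((-613)**2 + (-339)**2)) = 434281 + (3 + sqrt(375769 + 114921)) = 434281 + (3 + sqrt(490690)) = 434284 + sqrt(490690)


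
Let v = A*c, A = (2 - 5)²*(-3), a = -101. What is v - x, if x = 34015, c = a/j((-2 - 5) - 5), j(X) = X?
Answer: -136969/4 ≈ -34242.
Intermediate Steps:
c = 101/12 (c = -101/((-2 - 5) - 5) = -101/(-7 - 5) = -101/(-12) = -101*(-1/12) = 101/12 ≈ 8.4167)
A = -27 (A = (-3)²*(-3) = 9*(-3) = -27)
v = -909/4 (v = -27*101/12 = -909/4 ≈ -227.25)
v - x = -909/4 - 1*34015 = -909/4 - 34015 = -136969/4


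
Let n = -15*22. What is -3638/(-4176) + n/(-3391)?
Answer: 6857269/7080408 ≈ 0.96848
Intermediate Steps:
n = -330
-3638/(-4176) + n/(-3391) = -3638/(-4176) - 330/(-3391) = -3638*(-1/4176) - 330*(-1/3391) = 1819/2088 + 330/3391 = 6857269/7080408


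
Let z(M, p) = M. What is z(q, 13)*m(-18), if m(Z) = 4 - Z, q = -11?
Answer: -242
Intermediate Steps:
z(q, 13)*m(-18) = -11*(4 - 1*(-18)) = -11*(4 + 18) = -11*22 = -242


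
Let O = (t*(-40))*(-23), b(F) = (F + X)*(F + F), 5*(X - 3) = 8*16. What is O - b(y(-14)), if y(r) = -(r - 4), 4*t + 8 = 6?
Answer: -10688/5 ≈ -2137.6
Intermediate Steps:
t = -½ (t = -2 + (¼)*6 = -2 + 3/2 = -½ ≈ -0.50000)
y(r) = 4 - r (y(r) = -(-4 + r) = 4 - r)
X = 143/5 (X = 3 + (8*16)/5 = 3 + (⅕)*128 = 3 + 128/5 = 143/5 ≈ 28.600)
b(F) = 2*F*(143/5 + F) (b(F) = (F + 143/5)*(F + F) = (143/5 + F)*(2*F) = 2*F*(143/5 + F))
O = -460 (O = -½*(-40)*(-23) = 20*(-23) = -460)
O - b(y(-14)) = -460 - 2*(4 - 1*(-14))*(143 + 5*(4 - 1*(-14)))/5 = -460 - 2*(4 + 14)*(143 + 5*(4 + 14))/5 = -460 - 2*18*(143 + 5*18)/5 = -460 - 2*18*(143 + 90)/5 = -460 - 2*18*233/5 = -460 - 1*8388/5 = -460 - 8388/5 = -10688/5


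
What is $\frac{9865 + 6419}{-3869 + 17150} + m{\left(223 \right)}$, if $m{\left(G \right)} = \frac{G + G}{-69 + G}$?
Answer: $\frac{1405177}{340879} \approx 4.1222$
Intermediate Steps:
$m{\left(G \right)} = \frac{2 G}{-69 + G}$
$\frac{9865 + 6419}{-3869 + 17150} + m{\left(223 \right)} = \frac{9865 + 6419}{-3869 + 17150} + 2 \cdot 223 \frac{1}{-69 + 223} = \frac{16284}{13281} + 2 \cdot 223 \cdot \frac{1}{154} = 16284 \cdot \frac{1}{13281} + 2 \cdot 223 \cdot \frac{1}{154} = \frac{5428}{4427} + \frac{223}{77} = \frac{1405177}{340879}$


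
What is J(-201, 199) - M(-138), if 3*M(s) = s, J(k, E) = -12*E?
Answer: -2342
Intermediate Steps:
M(s) = s/3
J(-201, 199) - M(-138) = -12*199 - (-138)/3 = -2388 - 1*(-46) = -2388 + 46 = -2342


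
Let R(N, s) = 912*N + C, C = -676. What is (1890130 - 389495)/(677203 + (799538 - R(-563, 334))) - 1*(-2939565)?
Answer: 5852302090880/1990873 ≈ 2.9396e+6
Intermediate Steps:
R(N, s) = -676 + 912*N (R(N, s) = 912*N - 676 = -676 + 912*N)
(1890130 - 389495)/(677203 + (799538 - R(-563, 334))) - 1*(-2939565) = (1890130 - 389495)/(677203 + (799538 - (-676 + 912*(-563)))) - 1*(-2939565) = 1500635/(677203 + (799538 - (-676 - 513456))) + 2939565 = 1500635/(677203 + (799538 - 1*(-514132))) + 2939565 = 1500635/(677203 + (799538 + 514132)) + 2939565 = 1500635/(677203 + 1313670) + 2939565 = 1500635/1990873 + 2939565 = 5852302090880/1990873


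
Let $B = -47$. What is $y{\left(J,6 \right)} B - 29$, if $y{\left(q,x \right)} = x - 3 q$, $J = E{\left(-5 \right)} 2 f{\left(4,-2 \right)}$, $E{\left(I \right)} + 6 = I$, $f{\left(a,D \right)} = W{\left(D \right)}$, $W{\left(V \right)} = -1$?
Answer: $2791$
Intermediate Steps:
$f{\left(a,D \right)} = -1$
$E{\left(I \right)} = -6 + I$
$J = 22$ ($J = \left(-6 - 5\right) 2 \left(-1\right) = \left(-11\right) 2 \left(-1\right) = \left(-22\right) \left(-1\right) = 22$)
$y{\left(J,6 \right)} B - 29 = \left(6 - 66\right) \left(-47\right) - 29 = \left(-60\right) \left(-47\right) - 29 = 2820 - 29 = 2791$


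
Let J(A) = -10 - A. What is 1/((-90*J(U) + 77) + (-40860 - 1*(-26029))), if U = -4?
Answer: -1/14214 ≈ -7.0353e-5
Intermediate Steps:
1/((-90*J(U) + 77) + (-40860 - 1*(-26029))) = 1/((-90*(-10 - 1*(-4)) + 77) + (-40860 - 1*(-26029))) = 1/((-90*(-10 + 4) + 77) + (-40860 + 26029)) = 1/((-90*(-6) + 77) - 14831) = 1/((540 + 77) - 14831) = 1/(617 - 14831) = 1/(-14214) = -1/14214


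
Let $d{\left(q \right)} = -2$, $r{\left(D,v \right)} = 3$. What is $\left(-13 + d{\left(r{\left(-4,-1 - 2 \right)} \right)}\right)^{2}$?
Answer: $225$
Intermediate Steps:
$\left(-13 + d{\left(r{\left(-4,-1 - 2 \right)} \right)}\right)^{2} = \left(-13 - 2\right)^{2} = \left(-15\right)^{2} = 225$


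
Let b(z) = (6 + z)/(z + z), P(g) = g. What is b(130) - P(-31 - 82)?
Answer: 7379/65 ≈ 113.52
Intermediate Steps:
b(z) = (6 + z)/(2*z) (b(z) = (6 + z)/((2*z)) = (6 + z)*(1/(2*z)) = (6 + z)/(2*z))
b(130) - P(-31 - 82) = (½)*(6 + 130)/130 - (-31 - 82) = (½)*(1/130)*136 - 1*(-113) = 34/65 + 113 = 7379/65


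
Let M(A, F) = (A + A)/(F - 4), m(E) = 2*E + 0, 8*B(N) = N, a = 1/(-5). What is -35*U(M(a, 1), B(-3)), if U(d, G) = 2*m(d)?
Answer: -56/3 ≈ -18.667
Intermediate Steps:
a = -⅕ ≈ -0.20000
B(N) = N/8
m(E) = 2*E
M(A, F) = 2*A/(-4 + F) (M(A, F) = (2*A)/(-4 + F) = 2*A/(-4 + F))
U(d, G) = 4*d (U(d, G) = 2*(2*d) = 4*d)
-35*U(M(a, 1), B(-3)) = -140*2*(-⅕)/(-4 + 1) = -140*2*(-⅕)/(-3) = -140*2*(-⅕)*(-⅓) = -140*2/15 = -35*8/15 = -56/3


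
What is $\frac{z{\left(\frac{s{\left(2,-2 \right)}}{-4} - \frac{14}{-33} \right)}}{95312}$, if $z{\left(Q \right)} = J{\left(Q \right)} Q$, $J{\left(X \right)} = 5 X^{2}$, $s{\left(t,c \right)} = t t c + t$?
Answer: $\frac{10241915}{27401818752} \approx 0.00037377$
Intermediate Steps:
$s{\left(t,c \right)} = t + c t^{2}$ ($s{\left(t,c \right)} = t^{2} c + t = c t^{2} + t = t + c t^{2}$)
$z{\left(Q \right)} = 5 Q^{3}$ ($z{\left(Q \right)} = 5 Q^{2} Q = 5 Q^{3}$)
$\frac{z{\left(\frac{s{\left(2,-2 \right)}}{-4} - \frac{14}{-33} \right)}}{95312} = \frac{5 \left(\frac{2 \left(1 - 4\right)}{-4} - \frac{14}{-33}\right)^{3}}{95312} = 5 \left(2 \left(1 - 4\right) \left(- \frac{1}{4}\right) - - \frac{14}{33}\right)^{3} \cdot \frac{1}{95312} = 5 \left(2 \left(-3\right) \left(- \frac{1}{4}\right) + \frac{14}{33}\right)^{3} \cdot \frac{1}{95312} = 5 \left(\left(-6\right) \left(- \frac{1}{4}\right) + \frac{14}{33}\right)^{3} \cdot \frac{1}{95312} = 5 \left(\frac{3}{2} + \frac{14}{33}\right)^{3} \cdot \frac{1}{95312} = 5 \left(\frac{127}{66}\right)^{3} \cdot \frac{1}{95312} = 5 \cdot \frac{2048383}{287496} \cdot \frac{1}{95312} = \frac{10241915}{287496} \cdot \frac{1}{95312} = \frac{10241915}{27401818752}$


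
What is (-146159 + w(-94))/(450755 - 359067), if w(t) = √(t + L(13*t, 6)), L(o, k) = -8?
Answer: -146159/91688 + I*√102/91688 ≈ -1.5941 + 0.00011015*I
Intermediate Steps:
w(t) = √(-8 + t) (w(t) = √(t - 8) = √(-8 + t))
(-146159 + w(-94))/(450755 - 359067) = (-146159 + √(-8 - 94))/(450755 - 359067) = (-146159 + √(-102))/91688 = (-146159 + I*√102)*(1/91688) = -146159/91688 + I*√102/91688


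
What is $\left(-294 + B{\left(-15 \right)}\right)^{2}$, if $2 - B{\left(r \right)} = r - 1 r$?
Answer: $85264$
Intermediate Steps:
$B{\left(r \right)} = 2$ ($B{\left(r \right)} = 2 - \left(r - 1 r\right) = 2 - \left(r - r\right) = 2 - 0 = 2 + 0 = 2$)
$\left(-294 + B{\left(-15 \right)}\right)^{2} = \left(-294 + 2\right)^{2} = \left(-292\right)^{2} = 85264$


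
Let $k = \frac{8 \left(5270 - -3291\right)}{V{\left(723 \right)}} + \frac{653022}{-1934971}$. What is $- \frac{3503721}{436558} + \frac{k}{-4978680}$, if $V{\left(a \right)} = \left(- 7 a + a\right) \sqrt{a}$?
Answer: $- \frac{2812787609147953467}{350468813996790020} + \frac{1223 \sqrt{723}}{278839330470} \approx -8.0258$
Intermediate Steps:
$V{\left(a \right)} = - 6 a^{\frac{3}{2}}$ ($V{\left(a \right)} = - 6 a \sqrt{a} = - 6 a^{\frac{3}{2}}$)
$k = - \frac{653022}{1934971} - \frac{34244 \sqrt{723}}{1568187}$ ($k = \frac{8 \left(5270 - -3291\right)}{\left(-6\right) 723^{\frac{3}{2}}} + \frac{653022}{-1934971} = \frac{8 \left(5270 + 3291\right)}{\left(-6\right) 723 \sqrt{723}} + 653022 \left(- \frac{1}{1934971}\right) = \frac{8 \cdot 8561}{\left(-4338\right) \sqrt{723}} - \frac{653022}{1934971} = 68488 \left(- \frac{\sqrt{723}}{3136374}\right) - \frac{653022}{1934971} = - \frac{34244 \sqrt{723}}{1568187} - \frac{653022}{1934971} = - \frac{653022}{1934971} - \frac{34244 \sqrt{723}}{1568187} \approx -0.92464$)
$- \frac{3503721}{436558} + \frac{k}{-4978680} = - \frac{3503721}{436558} + \frac{- \frac{653022}{1934971} - \frac{34244 \sqrt{723}}{1568187}}{-4978680} = \left(-3503721\right) \frac{1}{436558} + \left(- \frac{653022}{1934971} - \frac{34244 \sqrt{723}}{1568187}\right) \left(- \frac{1}{4978680}\right) = - \frac{3503721}{436558} + \left(\frac{108837}{1605600236380} + \frac{1223 \sqrt{723}}{278839330470}\right) = - \frac{2812787609147953467}{350468813996790020} + \frac{1223 \sqrt{723}}{278839330470}$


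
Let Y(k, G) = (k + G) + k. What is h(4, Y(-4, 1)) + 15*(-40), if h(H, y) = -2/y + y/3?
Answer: -12643/21 ≈ -602.05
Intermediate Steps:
Y(k, G) = G + 2*k (Y(k, G) = (G + k) + k = G + 2*k)
h(H, y) = -2/y + y/3 (h(H, y) = -2/y + y*(⅓) = -2/y + y/3)
h(4, Y(-4, 1)) + 15*(-40) = (-2/(1 + 2*(-4)) + (1 + 2*(-4))/3) + 15*(-40) = (-2/(1 - 8) + (1 - 8)/3) - 600 = (-2/(-7) + (⅓)*(-7)) - 600 = (-2*(-⅐) - 7/3) - 600 = (2/7 - 7/3) - 600 = -43/21 - 600 = -12643/21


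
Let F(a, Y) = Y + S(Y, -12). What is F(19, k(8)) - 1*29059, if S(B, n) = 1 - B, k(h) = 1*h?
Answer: -29058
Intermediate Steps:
k(h) = h
F(a, Y) = 1 (F(a, Y) = Y + (1 - Y) = 1)
F(19, k(8)) - 1*29059 = 1 - 1*29059 = 1 - 29059 = -29058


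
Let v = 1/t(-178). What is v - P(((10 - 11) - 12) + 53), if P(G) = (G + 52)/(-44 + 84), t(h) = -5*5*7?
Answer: -807/350 ≈ -2.3057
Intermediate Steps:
t(h) = -175 (t(h) = -25*7 = -175)
P(G) = 13/10 + G/40 (P(G) = (52 + G)/40 = (52 + G)*(1/40) = 13/10 + G/40)
v = -1/175 (v = 1/(-175) = -1/175 ≈ -0.0057143)
v - P(((10 - 11) - 12) + 53) = -1/175 - (13/10 + (((10 - 11) - 12) + 53)/40) = -1/175 - (13/10 + ((-1 - 12) + 53)/40) = -1/175 - (13/10 + (-13 + 53)/40) = -1/175 - (13/10 + (1/40)*40) = -1/175 - (13/10 + 1) = -1/175 - 1*23/10 = -1/175 - 23/10 = -807/350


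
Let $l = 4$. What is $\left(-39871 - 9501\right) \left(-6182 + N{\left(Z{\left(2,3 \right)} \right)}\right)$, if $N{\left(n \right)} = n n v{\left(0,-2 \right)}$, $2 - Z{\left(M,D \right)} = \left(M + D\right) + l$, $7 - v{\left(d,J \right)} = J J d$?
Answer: $288283108$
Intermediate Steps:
$v{\left(d,J \right)} = 7 - d J^{2}$ ($v{\left(d,J \right)} = 7 - J J d = 7 - J^{2} d = 7 - d J^{2}$)
$Z{\left(M,D \right)} = -2 - D - M$ ($Z{\left(M,D \right)} = 2 - \left(\left(M + D\right) + 4\right) = 2 - \left(\left(D + M\right) + 4\right) = 2 - \left(4 + D + M\right) = -2 - D - M$)
$N{\left(n \right)} = 7 n^{2}$ ($N{\left(n \right)} = n n \left(7 - 0 \left(-2\right)^{2}\right) = n^{2} \left(7 - 0 \cdot 4\right) = n^{2} \left(7 + 0\right) = n^{2} \cdot 7 = 7 n^{2}$)
$\left(-39871 - 9501\right) \left(-6182 + N{\left(Z{\left(2,3 \right)} \right)}\right) = \left(-39871 - 9501\right) \left(-6182 + 7 \left(-2 - 3 - 2\right)^{2}\right) = - 49372 \left(-6182 + 7 \left(-2 - 3 - 2\right)^{2}\right) = - 49372 \left(-6182 + 7 \left(-7\right)^{2}\right) = - 49372 \left(-6182 + 7 \cdot 49\right) = - 49372 \left(-6182 + 343\right) = \left(-49372\right) \left(-5839\right) = 288283108$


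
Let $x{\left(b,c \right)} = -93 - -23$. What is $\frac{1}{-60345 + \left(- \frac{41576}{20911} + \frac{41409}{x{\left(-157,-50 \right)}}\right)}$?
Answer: $- \frac{1463770}{89200014569} \approx -1.641 \cdot 10^{-5}$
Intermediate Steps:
$x{\left(b,c \right)} = -70$ ($x{\left(b,c \right)} = -93 + 23 = -70$)
$\frac{1}{-60345 + \left(- \frac{41576}{20911} + \frac{41409}{x{\left(-157,-50 \right)}}\right)} = \frac{1}{-60345 + \left(- \frac{41576}{20911} + \frac{41409}{-70}\right)} = \frac{1}{-60345 + \left(\left(-41576\right) \frac{1}{20911} + 41409 \left(- \frac{1}{70}\right)\right)} = \frac{1}{-60345 - \frac{868813919}{1463770}} = \frac{1}{- \frac{89200014569}{1463770}} = - \frac{1463770}{89200014569}$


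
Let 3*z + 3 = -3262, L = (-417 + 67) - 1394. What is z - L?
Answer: 1967/3 ≈ 655.67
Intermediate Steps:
L = -1744 (L = -350 - 1394 = -1744)
z = -3265/3 (z = -1 + (⅓)*(-3262) = -1 - 3262/3 = -3265/3 ≈ -1088.3)
z - L = -3265/3 - 1*(-1744) = -3265/3 + 1744 = 1967/3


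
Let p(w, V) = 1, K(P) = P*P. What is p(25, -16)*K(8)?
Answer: 64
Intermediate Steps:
K(P) = P²
p(25, -16)*K(8) = 1*8² = 1*64 = 64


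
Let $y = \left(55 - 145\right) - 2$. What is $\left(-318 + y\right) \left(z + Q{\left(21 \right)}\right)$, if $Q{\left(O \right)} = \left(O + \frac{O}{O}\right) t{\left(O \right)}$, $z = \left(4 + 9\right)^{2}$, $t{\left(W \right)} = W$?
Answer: $-258710$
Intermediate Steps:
$z = 169$ ($z = 13^{2} = 169$)
$y = -92$ ($y = -90 - 2 = -92$)
$Q{\left(O \right)} = O \left(1 + O\right)$ ($Q{\left(O \right)} = \left(O + \frac{O}{O}\right) O = \left(O + 1\right) O = \left(1 + O\right) O = O \left(1 + O\right)$)
$\left(-318 + y\right) \left(z + Q{\left(21 \right)}\right) = \left(-318 - 92\right) \left(169 + 21 \left(1 + 21\right)\right) = - 410 \left(169 + 21 \cdot 22\right) = - 410 \left(169 + 462\right) = \left(-410\right) 631 = -258710$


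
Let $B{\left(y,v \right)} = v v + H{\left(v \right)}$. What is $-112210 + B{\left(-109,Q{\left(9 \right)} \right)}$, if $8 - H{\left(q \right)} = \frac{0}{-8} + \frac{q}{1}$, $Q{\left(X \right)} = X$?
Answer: $-112130$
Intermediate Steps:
$H{\left(q \right)} = 8 - q$ ($H{\left(q \right)} = 8 - \left(\frac{0}{-8} + \frac{q}{1}\right) = 8 - \left(0 \left(- \frac{1}{8}\right) + q 1\right) = 8 - \left(0 + q\right) = 8 - q$)
$B{\left(y,v \right)} = 8 + v^{2} - v$ ($B{\left(y,v \right)} = v v - \left(-8 + v\right) = v^{2} - \left(-8 + v\right) = 8 + v^{2} - v$)
$-112210 + B{\left(-109,Q{\left(9 \right)} \right)} = -112210 + \left(8 + 9^{2} - 9\right) = -112210 + \left(8 + 81 - 9\right) = -112210 + 80 = -112130$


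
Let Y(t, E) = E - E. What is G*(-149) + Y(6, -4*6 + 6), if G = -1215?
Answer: 181035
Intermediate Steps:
Y(t, E) = 0
G*(-149) + Y(6, -4*6 + 6) = -1215*(-149) + 0 = 181035 + 0 = 181035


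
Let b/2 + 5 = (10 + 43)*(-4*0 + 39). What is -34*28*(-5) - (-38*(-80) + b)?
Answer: -2404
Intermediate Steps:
b = 4124 (b = -10 + 2*((10 + 43)*(-4*0 + 39)) = -10 + 2*(53*(0 + 39)) = -10 + 2*(53*39) = -10 + 2*2067 = -10 + 4134 = 4124)
-34*28*(-5) - (-38*(-80) + b) = -34*28*(-5) - (-38*(-80) + 4124) = -952*(-5) - (3040 + 4124) = 4760 - 1*7164 = 4760 - 7164 = -2404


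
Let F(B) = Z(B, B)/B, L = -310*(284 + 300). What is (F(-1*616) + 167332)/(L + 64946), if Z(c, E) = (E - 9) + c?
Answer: -34359251/23837968 ≈ -1.4414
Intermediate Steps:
Z(c, E) = -9 + E + c (Z(c, E) = (-9 + E) + c = -9 + E + c)
L = -181040 (L = -310*584 = -181040)
F(B) = (-9 + 2*B)/B (F(B) = (-9 + B + B)/B = (-9 + 2*B)/B)
(F(-1*616) + 167332)/(L + 64946) = ((2 - 9/((-1*616))) + 167332)/(-181040 + 64946) = ((2 - 9/(-616)) + 167332)/(-116094) = ((2 - 9*(-1/616)) + 167332)*(-1/116094) = ((2 + 9/616) + 167332)*(-1/116094) = (1241/616 + 167332)*(-1/116094) = (103077753/616)*(-1/116094) = -34359251/23837968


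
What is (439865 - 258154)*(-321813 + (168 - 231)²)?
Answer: -57755751084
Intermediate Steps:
(439865 - 258154)*(-321813 + (168 - 231)²) = 181711*(-321813 + (-63)²) = 181711*(-321813 + 3969) = 181711*(-317844) = -57755751084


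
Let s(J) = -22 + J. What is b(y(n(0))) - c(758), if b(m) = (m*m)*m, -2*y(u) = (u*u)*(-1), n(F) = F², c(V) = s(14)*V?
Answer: 6064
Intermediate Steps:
c(V) = -8*V (c(V) = (-22 + 14)*V = -8*V)
y(u) = u²/2 (y(u) = -u*u*(-1)/2 = -u²*(-1)/2 = -(-1)*u²/2 = u²/2)
b(m) = m³ (b(m) = m²*m = m³)
b(y(n(0))) - c(758) = ((0²)²/2)³ - (-8)*758 = ((½)*0²)³ - 1*(-6064) = ((½)*0)³ + 6064 = 0³ + 6064 = 0 + 6064 = 6064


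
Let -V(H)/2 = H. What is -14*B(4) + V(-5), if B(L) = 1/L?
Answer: 13/2 ≈ 6.5000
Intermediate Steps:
V(H) = -2*H
-14*B(4) + V(-5) = -14/4 - 2*(-5) = -14*¼ + 10 = -7/2 + 10 = 13/2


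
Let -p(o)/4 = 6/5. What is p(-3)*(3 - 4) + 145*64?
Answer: 46424/5 ≈ 9284.8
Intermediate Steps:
p(o) = -24/5
p(-3)*(3 - 4) + 145*64 = -24*(3 - 4)/5 + 145*64 = -24/5*(-1) + 9280 = 24/5 + 9280 = 46424/5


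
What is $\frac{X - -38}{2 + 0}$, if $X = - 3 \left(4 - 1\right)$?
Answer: $\frac{29}{2} \approx 14.5$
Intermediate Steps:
$X = -9$ ($X = \left(-3\right) 3 = -9$)
$\frac{X - -38}{2 + 0} = \frac{-9 - -38}{2 + 0} = \frac{-9 + 38}{2} = 29 \cdot \frac{1}{2} = \frac{29}{2}$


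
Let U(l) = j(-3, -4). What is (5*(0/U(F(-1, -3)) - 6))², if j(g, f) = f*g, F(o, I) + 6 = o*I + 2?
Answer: 900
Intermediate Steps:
F(o, I) = -4 + I*o (F(o, I) = -6 + (o*I + 2) = -6 + (I*o + 2) = -6 + (2 + I*o) = -4 + I*o)
U(l) = 12 (U(l) = -4*(-3) = 12)
(5*(0/U(F(-1, -3)) - 6))² = (5*(0/12 - 6))² = (5*(0*(1/12) - 6))² = (5*(0 - 6))² = (5*(-6))² = (-30)² = 900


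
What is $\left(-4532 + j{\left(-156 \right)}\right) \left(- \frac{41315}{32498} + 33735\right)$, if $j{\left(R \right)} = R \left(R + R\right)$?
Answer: $\frac{24194871240050}{16249} \approx 1.489 \cdot 10^{9}$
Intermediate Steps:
$j{\left(R \right)} = 2 R^{2}$ ($j{\left(R \right)} = R 2 R = 2 R^{2}$)
$\left(-4532 + j{\left(-156 \right)}\right) \left(- \frac{41315}{32498} + 33735\right) = \left(-4532 + 2 \left(-156\right)^{2}\right) \left(- \frac{41315}{32498} + 33735\right) = \left(-4532 + 2 \cdot 24336\right) \left(\left(-41315\right) \frac{1}{32498} + 33735\right) = \left(-4532 + 48672\right) \left(- \frac{41315}{32498} + 33735\right) = 44140 \cdot \frac{1096278715}{32498} = \frac{24194871240050}{16249}$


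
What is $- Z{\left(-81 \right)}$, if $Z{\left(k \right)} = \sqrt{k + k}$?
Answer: $- 9 i \sqrt{2} \approx - 12.728 i$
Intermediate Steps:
$Z{\left(k \right)} = \sqrt{2} \sqrt{k}$ ($Z{\left(k \right)} = \sqrt{2 k} = \sqrt{2} \sqrt{k}$)
$- Z{\left(-81 \right)} = - \sqrt{2} \sqrt{-81} = - \sqrt{2} \cdot 9 i = - 9 i \sqrt{2}$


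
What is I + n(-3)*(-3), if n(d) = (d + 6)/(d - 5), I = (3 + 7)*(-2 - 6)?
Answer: -631/8 ≈ -78.875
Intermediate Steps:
I = -80 (I = 10*(-8) = -80)
n(d) = (6 + d)/(-5 + d)
I + n(-3)*(-3) = -80 + ((6 - 3)/(-5 - 3))*(-3) = -80 + (3/(-8))*(-3) = -80 - ⅛*3*(-3) = -80 - 3/8*(-3) = -80 + 9/8 = -631/8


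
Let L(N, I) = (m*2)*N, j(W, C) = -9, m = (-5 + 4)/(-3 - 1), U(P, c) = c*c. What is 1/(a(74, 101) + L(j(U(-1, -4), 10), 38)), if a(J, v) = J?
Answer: 2/139 ≈ 0.014388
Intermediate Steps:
U(P, c) = c**2
m = 1/4 (m = -1/(-4) = -1*(-1/4) = 1/4 ≈ 0.25000)
L(N, I) = N/2 (L(N, I) = ((1/4)*2)*N = N/2)
1/(a(74, 101) + L(j(U(-1, -4), 10), 38)) = 1/(74 + (1/2)*(-9)) = 1/(74 - 9/2) = 1/(139/2) = 2/139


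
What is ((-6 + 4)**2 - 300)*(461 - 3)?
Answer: -135568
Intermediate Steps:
((-6 + 4)**2 - 300)*(461 - 3) = ((-2)**2 - 300)*458 = (4 - 300)*458 = -296*458 = -135568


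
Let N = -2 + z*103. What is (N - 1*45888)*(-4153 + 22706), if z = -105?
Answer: -1052047865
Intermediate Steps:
N = -10817 (N = -2 - 105*103 = -2 - 10815 = -10817)
(N - 1*45888)*(-4153 + 22706) = (-10817 - 1*45888)*(-4153 + 22706) = (-10817 - 45888)*18553 = -56705*18553 = -1052047865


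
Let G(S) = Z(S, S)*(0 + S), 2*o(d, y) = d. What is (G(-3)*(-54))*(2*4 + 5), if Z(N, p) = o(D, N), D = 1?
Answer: 1053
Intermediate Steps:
o(d, y) = d/2
Z(N, p) = ½ (Z(N, p) = (½)*1 = ½)
G(S) = S/2 (G(S) = (0 + S)/2 = S/2)
(G(-3)*(-54))*(2*4 + 5) = (((½)*(-3))*(-54))*(2*4 + 5) = (-3/2*(-54))*(8 + 5) = 81*13 = 1053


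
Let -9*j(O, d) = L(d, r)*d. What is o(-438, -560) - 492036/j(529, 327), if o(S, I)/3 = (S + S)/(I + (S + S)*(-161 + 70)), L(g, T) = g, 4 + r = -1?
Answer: 9729094587/235113109 ≈ 41.380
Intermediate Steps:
r = -5 (r = -4 - 1 = -5)
j(O, d) = -d**2/9 (j(O, d) = -d*d/9 = -d**2/9)
o(S, I) = 6*S/(I - 182*S) (o(S, I) = 3*((S + S)/(I + (S + S)*(-161 + 70))) = 3*((2*S)/(I + (2*S)*(-91))) = 3*((2*S)/(I - 182*S)) = 3*(2*S/(I - 182*S)) = 6*S/(I - 182*S))
o(-438, -560) - 492036/j(529, 327) = 6*(-438)/(-560 - 182*(-438)) - 492036/((-1/9*327**2)) = 6*(-438)/(-560 + 79716) - 492036/((-1/9*106929)) = 6*(-438)/79156 - 492036/(-11881) = 6*(-438)*(1/79156) - 492036*(-1)/11881 = -657/19789 - 1*(-492036/11881) = -657/19789 + 492036/11881 = 9729094587/235113109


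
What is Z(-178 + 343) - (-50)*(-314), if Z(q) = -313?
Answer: -16013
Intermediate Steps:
Z(-178 + 343) - (-50)*(-314) = -313 - (-50)*(-314) = -313 - 1*15700 = -313 - 15700 = -16013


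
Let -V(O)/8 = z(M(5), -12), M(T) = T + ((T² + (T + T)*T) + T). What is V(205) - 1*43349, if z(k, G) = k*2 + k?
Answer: -45389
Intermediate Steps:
M(T) = 2*T + 3*T² (M(T) = T + ((T² + (2*T)*T) + T) = T + ((T² + 2*T²) + T) = T + (3*T² + T) = T + (T + 3*T²) = 2*T + 3*T²)
z(k, G) = 3*k (z(k, G) = 2*k + k = 3*k)
V(O) = -2040 (V(O) = -24*5*(2 + 3*5) = -24*5*(2 + 15) = -24*5*17 = -24*85 = -8*255 = -2040)
V(205) - 1*43349 = -2040 - 1*43349 = -2040 - 43349 = -45389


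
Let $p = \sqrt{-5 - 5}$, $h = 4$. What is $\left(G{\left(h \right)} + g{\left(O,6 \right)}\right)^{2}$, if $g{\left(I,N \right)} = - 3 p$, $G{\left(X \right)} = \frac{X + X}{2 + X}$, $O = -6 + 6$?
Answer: $\frac{\left(4 - 9 i \sqrt{10}\right)^{2}}{9} \approx -88.222 - 25.298 i$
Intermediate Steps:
$p = i \sqrt{10}$ ($p = \sqrt{-10} = i \sqrt{10} \approx 3.1623 i$)
$O = 0$
$G{\left(X \right)} = \frac{2 X}{2 + X}$
$g{\left(I,N \right)} = - 3 i \sqrt{10}$
$\left(G{\left(h \right)} + g{\left(O,6 \right)}\right)^{2} = \left(2 \cdot 4 \frac{1}{2 + 4} - 3 i \sqrt{10}\right)^{2} = \left(2 \cdot 4 \cdot \frac{1}{6} - 3 i \sqrt{10}\right)^{2} = \left(\frac{4}{3} - 3 i \sqrt{10}\right)^{2}$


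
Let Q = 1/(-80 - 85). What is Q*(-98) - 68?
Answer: -11122/165 ≈ -67.406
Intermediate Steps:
Q = -1/165 (Q = 1/(-165) = -1/165 ≈ -0.0060606)
Q*(-98) - 68 = -1/165*(-98) - 68 = 98/165 - 68 = -11122/165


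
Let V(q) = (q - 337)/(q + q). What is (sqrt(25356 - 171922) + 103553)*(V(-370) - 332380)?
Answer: -25469946931629/740 - 4673249367*I*sqrt(406)/740 ≈ -3.4419e+10 - 1.2725e+8*I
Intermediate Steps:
V(q) = (-337 + q)/(2*q) (V(q) = (-337 + q)/((2*q)) = (-337 + q)*(1/(2*q)) = (-337 + q)/(2*q))
(sqrt(25356 - 171922) + 103553)*(V(-370) - 332380) = (sqrt(25356 - 171922) + 103553)*((1/2)*(-337 - 370)/(-370) - 332380) = (sqrt(-146566) + 103553)*((1/2)*(-1/370)*(-707) - 332380) = (19*I*sqrt(406) + 103553)*(707/740 - 332380) = (103553 + 19*I*sqrt(406))*(-245960493/740) = -25469946931629/740 - 4673249367*I*sqrt(406)/740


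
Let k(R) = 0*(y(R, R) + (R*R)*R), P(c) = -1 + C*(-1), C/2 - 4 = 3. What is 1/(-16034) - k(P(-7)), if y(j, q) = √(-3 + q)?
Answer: -1/16034 ≈ -6.2367e-5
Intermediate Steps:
C = 14 (C = 8 + 2*3 = 8 + 6 = 14)
P(c) = -15 (P(c) = -1 + 14*(-1) = -1 - 14 = -15)
k(R) = 0 (k(R) = 0*(√(-3 + R) + (R*R)*R) = 0*(√(-3 + R) + R²*R) = 0*(√(-3 + R) + R³) = 0*(R³ + √(-3 + R)) = 0)
1/(-16034) - k(P(-7)) = 1/(-16034) - 1*0 = -1/16034 + 0 = -1/16034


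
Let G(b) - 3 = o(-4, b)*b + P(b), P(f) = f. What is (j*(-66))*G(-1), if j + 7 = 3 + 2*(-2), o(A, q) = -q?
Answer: 528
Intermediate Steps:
G(b) = 3 + b - b² (G(b) = 3 + ((-b)*b + b) = 3 + (-b² + b) = 3 + (b - b²) = 3 + b - b²)
j = -8 (j = -7 + (3 + 2*(-2)) = -7 + (3 - 4) = -7 - 1 = -8)
(j*(-66))*G(-1) = (-8*(-66))*(3 - 1 - 1*(-1)²) = 528*(3 - 1 - 1*1) = 528*(3 - 1 - 1) = 528*1 = 528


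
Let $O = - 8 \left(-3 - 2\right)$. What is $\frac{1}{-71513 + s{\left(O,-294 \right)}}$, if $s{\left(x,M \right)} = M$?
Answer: $- \frac{1}{71807} \approx -1.3926 \cdot 10^{-5}$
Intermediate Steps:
$O = 40$ ($O = \left(-8\right) \left(-5\right) = 40$)
$\frac{1}{-71513 + s{\left(O,-294 \right)}} = \frac{1}{-71513 - 294} = \frac{1}{-71807} = - \frac{1}{71807}$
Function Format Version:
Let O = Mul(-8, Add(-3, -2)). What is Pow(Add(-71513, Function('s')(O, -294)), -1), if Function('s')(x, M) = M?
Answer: Rational(-1, 71807) ≈ -1.3926e-5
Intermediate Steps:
O = 40 (O = Mul(-8, -5) = 40)
Pow(Add(-71513, Function('s')(O, -294)), -1) = Pow(Add(-71513, -294), -1) = Pow(-71807, -1) = Rational(-1, 71807)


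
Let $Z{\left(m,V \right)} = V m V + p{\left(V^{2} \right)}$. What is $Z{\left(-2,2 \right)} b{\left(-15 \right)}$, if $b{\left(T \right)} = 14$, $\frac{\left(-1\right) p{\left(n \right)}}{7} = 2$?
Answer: $-308$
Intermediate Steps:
$p{\left(n \right)} = -14$ ($p{\left(n \right)} = \left(-7\right) 2 = -14$)
$Z{\left(m,V \right)} = -14 + m V^{2}$ ($Z{\left(m,V \right)} = V m V - 14 = m V^{2} - 14 = -14 + m V^{2}$)
$Z{\left(-2,2 \right)} b{\left(-15 \right)} = \left(-14 - 2 \cdot 2^{2}\right) 14 = \left(-14 - 8\right) 14 = \left(-22\right) 14 = -308$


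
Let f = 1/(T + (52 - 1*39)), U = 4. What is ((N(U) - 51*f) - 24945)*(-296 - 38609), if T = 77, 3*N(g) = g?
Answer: 5822732387/6 ≈ 9.7046e+8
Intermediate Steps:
N(g) = g/3
f = 1/90 (f = 1/(77 + (52 - 1*39)) = 1/(77 + (52 - 39)) = 1/(77 + 13) = 1/90 ≈ 0.011111)
((N(U) - 51*f) - 24945)*(-296 - 38609) = (((⅓)*4 - 51*1/90) - 24945)*(-296 - 38609) = ((4/3 - 17/30) - 24945)*(-38905) = (23/30 - 24945)*(-38905) = -748327/30*(-38905) = 5822732387/6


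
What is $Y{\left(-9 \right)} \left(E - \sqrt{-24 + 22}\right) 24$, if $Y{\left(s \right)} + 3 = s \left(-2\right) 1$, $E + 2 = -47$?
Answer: $-17640 - 360 i \sqrt{2} \approx -17640.0 - 509.12 i$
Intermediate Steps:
$E = -49$ ($E = -2 - 47 = -49$)
$Y{\left(s \right)} = -3 - 2 s$ ($Y{\left(s \right)} = -3 + s \left(-2\right) 1 = -3 + - 2 s 1 = -3 - 2 s$)
$Y{\left(-9 \right)} \left(E - \sqrt{-24 + 22}\right) 24 = \left(-3 - -18\right) \left(-49 - \sqrt{-24 + 22}\right) 24 = \left(-3 + 18\right) \left(-49 - \sqrt{-2}\right) 24 = 15 \left(-49 - i \sqrt{2}\right) 24 = \left(-735 - 15 i \sqrt{2}\right) 24 = -17640 - 360 i \sqrt{2}$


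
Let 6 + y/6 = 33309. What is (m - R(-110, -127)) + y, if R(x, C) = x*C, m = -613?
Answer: 185235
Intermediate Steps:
y = 199818 (y = -36 + 6*33309 = -36 + 199854 = 199818)
R(x, C) = C*x
(m - R(-110, -127)) + y = (-613 - (-127)*(-110)) + 199818 = (-613 - 1*13970) + 199818 = (-613 - 13970) + 199818 = -14583 + 199818 = 185235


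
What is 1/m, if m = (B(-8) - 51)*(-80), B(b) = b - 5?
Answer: 1/5120 ≈ 0.00019531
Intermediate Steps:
B(b) = -5 + b
m = 5120 (m = ((-5 - 8) - 51)*(-80) = (-13 - 51)*(-80) = -64*(-80) = 5120)
1/m = 1/5120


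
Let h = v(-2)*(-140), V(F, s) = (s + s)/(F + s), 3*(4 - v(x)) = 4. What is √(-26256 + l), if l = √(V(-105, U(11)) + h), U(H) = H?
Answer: √(-521995536 + 141*I*√7426893)/141 ≈ 0.05964 + 162.04*I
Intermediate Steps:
v(x) = 8/3 (v(x) = 4 - ⅓*4 = 4 - 4/3 = 8/3)
V(F, s) = 2*s/(F + s) (V(F, s) = (2*s)/(F + s) = 2*s/(F + s))
h = -1120/3 (h = (8/3)*(-140) = -1120/3 ≈ -373.33)
l = I*√7426893/141 (l = √(2*11/(-105 + 11) - 1120/3) = √(2*11/(-94) - 1120/3) = √(2*11*(-1/94) - 1120/3) = √(-11/47 - 1120/3) = √(-52673/141) = I*√7426893/141 ≈ 19.328*I)
√(-26256 + l) = √(-26256 + I*√7426893/141)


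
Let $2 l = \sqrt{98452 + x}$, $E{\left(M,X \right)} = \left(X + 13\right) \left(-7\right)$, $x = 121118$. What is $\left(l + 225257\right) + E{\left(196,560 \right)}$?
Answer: $221246 + \frac{\sqrt{219570}}{2} \approx 2.2148 \cdot 10^{5}$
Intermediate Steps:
$E{\left(M,X \right)} = -91 - 7 X$ ($E{\left(M,X \right)} = \left(13 + X\right) \left(-7\right) = -91 - 7 X$)
$l = \frac{\sqrt{219570}}{2}$ ($l = \frac{\sqrt{98452 + 121118}}{2} = \frac{\sqrt{219570}}{2} \approx 234.29$)
$\left(l + 225257\right) + E{\left(196,560 \right)} = \left(\frac{\sqrt{219570}}{2} + 225257\right) - 4011 = \left(225257 + \frac{\sqrt{219570}}{2}\right) - 4011 = 221246 + \frac{\sqrt{219570}}{2}$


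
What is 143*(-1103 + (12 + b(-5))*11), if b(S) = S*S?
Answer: -99528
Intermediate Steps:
b(S) = S²
143*(-1103 + (12 + b(-5))*11) = 143*(-1103 + (12 + (-5)²)*11) = 143*(-1103 + (12 + 25)*11) = 143*(-1103 + 37*11) = 143*(-1103 + 407) = 143*(-696) = -99528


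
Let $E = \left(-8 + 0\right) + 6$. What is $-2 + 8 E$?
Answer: $-18$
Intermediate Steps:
$E = -2$ ($E = -8 + 6 = -2$)
$-2 + 8 E = -2 + 8 \left(-2\right) = -2 - 16 = -18$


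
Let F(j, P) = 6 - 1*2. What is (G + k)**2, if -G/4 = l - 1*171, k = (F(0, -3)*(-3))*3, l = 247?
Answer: 115600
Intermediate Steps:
F(j, P) = 4 (F(j, P) = 6 - 2 = 4)
k = -36 (k = (4*(-3))*3 = -12*3 = -36)
G = -304 (G = -4*(247 - 1*171) = -4*(247 - 171) = -4*76 = -304)
(G + k)**2 = (-304 - 36)**2 = (-340)**2 = 115600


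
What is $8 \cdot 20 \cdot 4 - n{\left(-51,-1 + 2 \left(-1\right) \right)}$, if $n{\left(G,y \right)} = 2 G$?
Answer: $742$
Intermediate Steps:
$8 \cdot 20 \cdot 4 - n{\left(-51,-1 + 2 \left(-1\right) \right)} = 8 \cdot 20 \cdot 4 - 2 \left(-51\right) = 160 \cdot 4 - -102 = 640 + 102 = 742$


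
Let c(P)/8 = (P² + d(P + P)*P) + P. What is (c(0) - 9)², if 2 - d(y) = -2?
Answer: 81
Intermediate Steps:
d(y) = 4 (d(y) = 2 - 1*(-2) = 2 + 2 = 4)
c(P) = 8*P² + 40*P (c(P) = 8*((P² + 4*P) + P) = 8*(P² + 5*P) = 8*P² + 40*P)
(c(0) - 9)² = (8*0*(5 + 0) - 9)² = (8*0*5 - 9)² = (0 - 9)² = (-9)² = 81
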